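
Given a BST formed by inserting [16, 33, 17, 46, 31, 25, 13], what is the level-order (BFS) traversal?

Tree insertion order: [16, 33, 17, 46, 31, 25, 13]
Tree (level-order array): [16, 13, 33, None, None, 17, 46, None, 31, None, None, 25]
BFS from the root, enqueuing left then right child of each popped node:
  queue [16] -> pop 16, enqueue [13, 33], visited so far: [16]
  queue [13, 33] -> pop 13, enqueue [none], visited so far: [16, 13]
  queue [33] -> pop 33, enqueue [17, 46], visited so far: [16, 13, 33]
  queue [17, 46] -> pop 17, enqueue [31], visited so far: [16, 13, 33, 17]
  queue [46, 31] -> pop 46, enqueue [none], visited so far: [16, 13, 33, 17, 46]
  queue [31] -> pop 31, enqueue [25], visited so far: [16, 13, 33, 17, 46, 31]
  queue [25] -> pop 25, enqueue [none], visited so far: [16, 13, 33, 17, 46, 31, 25]
Result: [16, 13, 33, 17, 46, 31, 25]


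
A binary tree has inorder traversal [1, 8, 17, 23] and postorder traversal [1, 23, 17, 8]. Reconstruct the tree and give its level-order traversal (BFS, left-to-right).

Inorder:   [1, 8, 17, 23]
Postorder: [1, 23, 17, 8]
Algorithm: postorder visits root last, so walk postorder right-to-left;
each value is the root of the current inorder slice — split it at that
value, recurse on the right subtree first, then the left.
Recursive splits:
  root=8; inorder splits into left=[1], right=[17, 23]
  root=17; inorder splits into left=[], right=[23]
  root=23; inorder splits into left=[], right=[]
  root=1; inorder splits into left=[], right=[]
Reconstructed level-order: [8, 1, 17, 23]


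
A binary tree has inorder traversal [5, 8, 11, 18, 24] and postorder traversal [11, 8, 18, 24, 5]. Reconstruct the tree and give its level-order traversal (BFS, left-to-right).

Inorder:   [5, 8, 11, 18, 24]
Postorder: [11, 8, 18, 24, 5]
Algorithm: postorder visits root last, so walk postorder right-to-left;
each value is the root of the current inorder slice — split it at that
value, recurse on the right subtree first, then the left.
Recursive splits:
  root=5; inorder splits into left=[], right=[8, 11, 18, 24]
  root=24; inorder splits into left=[8, 11, 18], right=[]
  root=18; inorder splits into left=[8, 11], right=[]
  root=8; inorder splits into left=[], right=[11]
  root=11; inorder splits into left=[], right=[]
Reconstructed level-order: [5, 24, 18, 8, 11]


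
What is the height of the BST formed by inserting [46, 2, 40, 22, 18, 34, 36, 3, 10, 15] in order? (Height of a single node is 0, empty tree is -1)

Insertion order: [46, 2, 40, 22, 18, 34, 36, 3, 10, 15]
Tree (level-order array): [46, 2, None, None, 40, 22, None, 18, 34, 3, None, None, 36, None, 10, None, None, None, 15]
Compute height bottom-up (empty subtree = -1):
  height(15) = 1 + max(-1, -1) = 0
  height(10) = 1 + max(-1, 0) = 1
  height(3) = 1 + max(-1, 1) = 2
  height(18) = 1 + max(2, -1) = 3
  height(36) = 1 + max(-1, -1) = 0
  height(34) = 1 + max(-1, 0) = 1
  height(22) = 1 + max(3, 1) = 4
  height(40) = 1 + max(4, -1) = 5
  height(2) = 1 + max(-1, 5) = 6
  height(46) = 1 + max(6, -1) = 7
Height = 7


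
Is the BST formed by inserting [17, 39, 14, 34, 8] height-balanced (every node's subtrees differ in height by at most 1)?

Tree (level-order array): [17, 14, 39, 8, None, 34]
Definition: a tree is height-balanced if, at every node, |h(left) - h(right)| <= 1 (empty subtree has height -1).
Bottom-up per-node check:
  node 8: h_left=-1, h_right=-1, diff=0 [OK], height=0
  node 14: h_left=0, h_right=-1, diff=1 [OK], height=1
  node 34: h_left=-1, h_right=-1, diff=0 [OK], height=0
  node 39: h_left=0, h_right=-1, diff=1 [OK], height=1
  node 17: h_left=1, h_right=1, diff=0 [OK], height=2
All nodes satisfy the balance condition.
Result: Balanced


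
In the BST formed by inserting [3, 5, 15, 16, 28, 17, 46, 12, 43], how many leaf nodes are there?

Tree built from: [3, 5, 15, 16, 28, 17, 46, 12, 43]
Tree (level-order array): [3, None, 5, None, 15, 12, 16, None, None, None, 28, 17, 46, None, None, 43]
Rule: A leaf has 0 children.
Per-node child counts:
  node 3: 1 child(ren)
  node 5: 1 child(ren)
  node 15: 2 child(ren)
  node 12: 0 child(ren)
  node 16: 1 child(ren)
  node 28: 2 child(ren)
  node 17: 0 child(ren)
  node 46: 1 child(ren)
  node 43: 0 child(ren)
Matching nodes: [12, 17, 43]
Count of leaf nodes: 3


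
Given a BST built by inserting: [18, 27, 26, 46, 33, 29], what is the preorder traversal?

Tree insertion order: [18, 27, 26, 46, 33, 29]
Tree (level-order array): [18, None, 27, 26, 46, None, None, 33, None, 29]
Preorder traversal: [18, 27, 26, 46, 33, 29]


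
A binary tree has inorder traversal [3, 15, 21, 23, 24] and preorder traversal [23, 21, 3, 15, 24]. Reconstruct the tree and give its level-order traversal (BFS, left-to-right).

Inorder:  [3, 15, 21, 23, 24]
Preorder: [23, 21, 3, 15, 24]
Algorithm: preorder visits root first, so consume preorder in order;
for each root, split the current inorder slice at that value into
left-subtree inorder and right-subtree inorder, then recurse.
Recursive splits:
  root=23; inorder splits into left=[3, 15, 21], right=[24]
  root=21; inorder splits into left=[3, 15], right=[]
  root=3; inorder splits into left=[], right=[15]
  root=15; inorder splits into left=[], right=[]
  root=24; inorder splits into left=[], right=[]
Reconstructed level-order: [23, 21, 24, 3, 15]


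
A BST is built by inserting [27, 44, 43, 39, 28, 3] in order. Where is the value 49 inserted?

Starting tree (level order): [27, 3, 44, None, None, 43, None, 39, None, 28]
Insertion path: 27 -> 44
Result: insert 49 as right child of 44
Final tree (level order): [27, 3, 44, None, None, 43, 49, 39, None, None, None, 28]


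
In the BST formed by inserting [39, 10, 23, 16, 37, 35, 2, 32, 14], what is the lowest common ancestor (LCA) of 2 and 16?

Tree insertion order: [39, 10, 23, 16, 37, 35, 2, 32, 14]
Tree (level-order array): [39, 10, None, 2, 23, None, None, 16, 37, 14, None, 35, None, None, None, 32]
In a BST, the LCA of p=2, q=16 is the first node v on the
root-to-leaf path with p <= v <= q (go left if both < v, right if both > v).
Walk from root:
  at 39: both 2 and 16 < 39, go left
  at 10: 2 <= 10 <= 16, this is the LCA
LCA = 10


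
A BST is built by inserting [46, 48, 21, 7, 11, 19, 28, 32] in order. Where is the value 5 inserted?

Starting tree (level order): [46, 21, 48, 7, 28, None, None, None, 11, None, 32, None, 19]
Insertion path: 46 -> 21 -> 7
Result: insert 5 as left child of 7
Final tree (level order): [46, 21, 48, 7, 28, None, None, 5, 11, None, 32, None, None, None, 19]


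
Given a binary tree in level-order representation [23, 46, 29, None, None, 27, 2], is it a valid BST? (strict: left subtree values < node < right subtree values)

Level-order array: [23, 46, 29, None, None, 27, 2]
Validate using subtree bounds (lo, hi): at each node, require lo < value < hi,
then recurse left with hi=value and right with lo=value.
Preorder trace (stopping at first violation):
  at node 23 with bounds (-inf, +inf): OK
  at node 46 with bounds (-inf, 23): VIOLATION
Node 46 violates its bound: not (-inf < 46 < 23).
Result: Not a valid BST


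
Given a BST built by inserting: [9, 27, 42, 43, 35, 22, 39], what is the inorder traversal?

Tree insertion order: [9, 27, 42, 43, 35, 22, 39]
Tree (level-order array): [9, None, 27, 22, 42, None, None, 35, 43, None, 39]
Inorder traversal: [9, 22, 27, 35, 39, 42, 43]


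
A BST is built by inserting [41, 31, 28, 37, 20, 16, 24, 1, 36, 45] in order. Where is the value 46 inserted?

Starting tree (level order): [41, 31, 45, 28, 37, None, None, 20, None, 36, None, 16, 24, None, None, 1]
Insertion path: 41 -> 45
Result: insert 46 as right child of 45
Final tree (level order): [41, 31, 45, 28, 37, None, 46, 20, None, 36, None, None, None, 16, 24, None, None, 1]


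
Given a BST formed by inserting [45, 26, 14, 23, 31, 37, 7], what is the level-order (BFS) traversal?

Tree insertion order: [45, 26, 14, 23, 31, 37, 7]
Tree (level-order array): [45, 26, None, 14, 31, 7, 23, None, 37]
BFS from the root, enqueuing left then right child of each popped node:
  queue [45] -> pop 45, enqueue [26], visited so far: [45]
  queue [26] -> pop 26, enqueue [14, 31], visited so far: [45, 26]
  queue [14, 31] -> pop 14, enqueue [7, 23], visited so far: [45, 26, 14]
  queue [31, 7, 23] -> pop 31, enqueue [37], visited so far: [45, 26, 14, 31]
  queue [7, 23, 37] -> pop 7, enqueue [none], visited so far: [45, 26, 14, 31, 7]
  queue [23, 37] -> pop 23, enqueue [none], visited so far: [45, 26, 14, 31, 7, 23]
  queue [37] -> pop 37, enqueue [none], visited so far: [45, 26, 14, 31, 7, 23, 37]
Result: [45, 26, 14, 31, 7, 23, 37]


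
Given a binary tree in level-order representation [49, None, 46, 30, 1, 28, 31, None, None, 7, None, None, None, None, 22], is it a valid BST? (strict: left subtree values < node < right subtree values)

Level-order array: [49, None, 46, 30, 1, 28, 31, None, None, 7, None, None, None, None, 22]
Validate using subtree bounds (lo, hi): at each node, require lo < value < hi,
then recurse left with hi=value and right with lo=value.
Preorder trace (stopping at first violation):
  at node 49 with bounds (-inf, +inf): OK
  at node 46 with bounds (49, +inf): VIOLATION
Node 46 violates its bound: not (49 < 46 < +inf).
Result: Not a valid BST


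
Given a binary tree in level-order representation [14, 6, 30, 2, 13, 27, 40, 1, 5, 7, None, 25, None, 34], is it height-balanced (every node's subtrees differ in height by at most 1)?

Tree (level-order array): [14, 6, 30, 2, 13, 27, 40, 1, 5, 7, None, 25, None, 34]
Definition: a tree is height-balanced if, at every node, |h(left) - h(right)| <= 1 (empty subtree has height -1).
Bottom-up per-node check:
  node 1: h_left=-1, h_right=-1, diff=0 [OK], height=0
  node 5: h_left=-1, h_right=-1, diff=0 [OK], height=0
  node 2: h_left=0, h_right=0, diff=0 [OK], height=1
  node 7: h_left=-1, h_right=-1, diff=0 [OK], height=0
  node 13: h_left=0, h_right=-1, diff=1 [OK], height=1
  node 6: h_left=1, h_right=1, diff=0 [OK], height=2
  node 25: h_left=-1, h_right=-1, diff=0 [OK], height=0
  node 27: h_left=0, h_right=-1, diff=1 [OK], height=1
  node 34: h_left=-1, h_right=-1, diff=0 [OK], height=0
  node 40: h_left=0, h_right=-1, diff=1 [OK], height=1
  node 30: h_left=1, h_right=1, diff=0 [OK], height=2
  node 14: h_left=2, h_right=2, diff=0 [OK], height=3
All nodes satisfy the balance condition.
Result: Balanced


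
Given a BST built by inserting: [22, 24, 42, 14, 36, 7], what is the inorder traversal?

Tree insertion order: [22, 24, 42, 14, 36, 7]
Tree (level-order array): [22, 14, 24, 7, None, None, 42, None, None, 36]
Inorder traversal: [7, 14, 22, 24, 36, 42]


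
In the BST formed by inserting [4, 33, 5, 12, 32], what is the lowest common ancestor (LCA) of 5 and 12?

Tree insertion order: [4, 33, 5, 12, 32]
Tree (level-order array): [4, None, 33, 5, None, None, 12, None, 32]
In a BST, the LCA of p=5, q=12 is the first node v on the
root-to-leaf path with p <= v <= q (go left if both < v, right if both > v).
Walk from root:
  at 4: both 5 and 12 > 4, go right
  at 33: both 5 and 12 < 33, go left
  at 5: 5 <= 5 <= 12, this is the LCA
LCA = 5


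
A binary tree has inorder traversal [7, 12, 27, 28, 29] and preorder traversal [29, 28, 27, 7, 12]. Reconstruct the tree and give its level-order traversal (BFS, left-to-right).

Inorder:  [7, 12, 27, 28, 29]
Preorder: [29, 28, 27, 7, 12]
Algorithm: preorder visits root first, so consume preorder in order;
for each root, split the current inorder slice at that value into
left-subtree inorder and right-subtree inorder, then recurse.
Recursive splits:
  root=29; inorder splits into left=[7, 12, 27, 28], right=[]
  root=28; inorder splits into left=[7, 12, 27], right=[]
  root=27; inorder splits into left=[7, 12], right=[]
  root=7; inorder splits into left=[], right=[12]
  root=12; inorder splits into left=[], right=[]
Reconstructed level-order: [29, 28, 27, 7, 12]


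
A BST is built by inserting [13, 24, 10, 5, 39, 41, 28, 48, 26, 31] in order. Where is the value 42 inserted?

Starting tree (level order): [13, 10, 24, 5, None, None, 39, None, None, 28, 41, 26, 31, None, 48]
Insertion path: 13 -> 24 -> 39 -> 41 -> 48
Result: insert 42 as left child of 48
Final tree (level order): [13, 10, 24, 5, None, None, 39, None, None, 28, 41, 26, 31, None, 48, None, None, None, None, 42]


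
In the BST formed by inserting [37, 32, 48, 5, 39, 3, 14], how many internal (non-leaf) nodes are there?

Tree built from: [37, 32, 48, 5, 39, 3, 14]
Tree (level-order array): [37, 32, 48, 5, None, 39, None, 3, 14]
Rule: An internal node has at least one child.
Per-node child counts:
  node 37: 2 child(ren)
  node 32: 1 child(ren)
  node 5: 2 child(ren)
  node 3: 0 child(ren)
  node 14: 0 child(ren)
  node 48: 1 child(ren)
  node 39: 0 child(ren)
Matching nodes: [37, 32, 5, 48]
Count of internal (non-leaf) nodes: 4


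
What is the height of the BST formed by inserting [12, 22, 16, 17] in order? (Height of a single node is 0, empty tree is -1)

Insertion order: [12, 22, 16, 17]
Tree (level-order array): [12, None, 22, 16, None, None, 17]
Compute height bottom-up (empty subtree = -1):
  height(17) = 1 + max(-1, -1) = 0
  height(16) = 1 + max(-1, 0) = 1
  height(22) = 1 + max(1, -1) = 2
  height(12) = 1 + max(-1, 2) = 3
Height = 3


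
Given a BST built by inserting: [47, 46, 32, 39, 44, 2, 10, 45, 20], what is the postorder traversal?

Tree insertion order: [47, 46, 32, 39, 44, 2, 10, 45, 20]
Tree (level-order array): [47, 46, None, 32, None, 2, 39, None, 10, None, 44, None, 20, None, 45]
Postorder traversal: [20, 10, 2, 45, 44, 39, 32, 46, 47]


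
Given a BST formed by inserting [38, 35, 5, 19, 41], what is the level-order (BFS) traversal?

Tree insertion order: [38, 35, 5, 19, 41]
Tree (level-order array): [38, 35, 41, 5, None, None, None, None, 19]
BFS from the root, enqueuing left then right child of each popped node:
  queue [38] -> pop 38, enqueue [35, 41], visited so far: [38]
  queue [35, 41] -> pop 35, enqueue [5], visited so far: [38, 35]
  queue [41, 5] -> pop 41, enqueue [none], visited so far: [38, 35, 41]
  queue [5] -> pop 5, enqueue [19], visited so far: [38, 35, 41, 5]
  queue [19] -> pop 19, enqueue [none], visited so far: [38, 35, 41, 5, 19]
Result: [38, 35, 41, 5, 19]


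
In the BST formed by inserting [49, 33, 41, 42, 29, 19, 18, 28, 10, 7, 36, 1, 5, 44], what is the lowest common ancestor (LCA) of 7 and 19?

Tree insertion order: [49, 33, 41, 42, 29, 19, 18, 28, 10, 7, 36, 1, 5, 44]
Tree (level-order array): [49, 33, None, 29, 41, 19, None, 36, 42, 18, 28, None, None, None, 44, 10, None, None, None, None, None, 7, None, 1, None, None, 5]
In a BST, the LCA of p=7, q=19 is the first node v on the
root-to-leaf path with p <= v <= q (go left if both < v, right if both > v).
Walk from root:
  at 49: both 7 and 19 < 49, go left
  at 33: both 7 and 19 < 33, go left
  at 29: both 7 and 19 < 29, go left
  at 19: 7 <= 19 <= 19, this is the LCA
LCA = 19


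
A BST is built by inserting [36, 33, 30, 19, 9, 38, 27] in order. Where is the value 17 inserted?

Starting tree (level order): [36, 33, 38, 30, None, None, None, 19, None, 9, 27]
Insertion path: 36 -> 33 -> 30 -> 19 -> 9
Result: insert 17 as right child of 9
Final tree (level order): [36, 33, 38, 30, None, None, None, 19, None, 9, 27, None, 17]


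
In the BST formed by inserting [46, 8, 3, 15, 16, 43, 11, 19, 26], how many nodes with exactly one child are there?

Tree built from: [46, 8, 3, 15, 16, 43, 11, 19, 26]
Tree (level-order array): [46, 8, None, 3, 15, None, None, 11, 16, None, None, None, 43, 19, None, None, 26]
Rule: These are nodes with exactly 1 non-null child.
Per-node child counts:
  node 46: 1 child(ren)
  node 8: 2 child(ren)
  node 3: 0 child(ren)
  node 15: 2 child(ren)
  node 11: 0 child(ren)
  node 16: 1 child(ren)
  node 43: 1 child(ren)
  node 19: 1 child(ren)
  node 26: 0 child(ren)
Matching nodes: [46, 16, 43, 19]
Count of nodes with exactly one child: 4


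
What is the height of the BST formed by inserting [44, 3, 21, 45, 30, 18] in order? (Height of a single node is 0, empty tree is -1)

Insertion order: [44, 3, 21, 45, 30, 18]
Tree (level-order array): [44, 3, 45, None, 21, None, None, 18, 30]
Compute height bottom-up (empty subtree = -1):
  height(18) = 1 + max(-1, -1) = 0
  height(30) = 1 + max(-1, -1) = 0
  height(21) = 1 + max(0, 0) = 1
  height(3) = 1 + max(-1, 1) = 2
  height(45) = 1 + max(-1, -1) = 0
  height(44) = 1 + max(2, 0) = 3
Height = 3


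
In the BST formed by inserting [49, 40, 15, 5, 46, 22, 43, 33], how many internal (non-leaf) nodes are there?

Tree built from: [49, 40, 15, 5, 46, 22, 43, 33]
Tree (level-order array): [49, 40, None, 15, 46, 5, 22, 43, None, None, None, None, 33]
Rule: An internal node has at least one child.
Per-node child counts:
  node 49: 1 child(ren)
  node 40: 2 child(ren)
  node 15: 2 child(ren)
  node 5: 0 child(ren)
  node 22: 1 child(ren)
  node 33: 0 child(ren)
  node 46: 1 child(ren)
  node 43: 0 child(ren)
Matching nodes: [49, 40, 15, 22, 46]
Count of internal (non-leaf) nodes: 5


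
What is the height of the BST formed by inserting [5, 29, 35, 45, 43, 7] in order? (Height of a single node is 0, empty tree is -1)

Insertion order: [5, 29, 35, 45, 43, 7]
Tree (level-order array): [5, None, 29, 7, 35, None, None, None, 45, 43]
Compute height bottom-up (empty subtree = -1):
  height(7) = 1 + max(-1, -1) = 0
  height(43) = 1 + max(-1, -1) = 0
  height(45) = 1 + max(0, -1) = 1
  height(35) = 1 + max(-1, 1) = 2
  height(29) = 1 + max(0, 2) = 3
  height(5) = 1 + max(-1, 3) = 4
Height = 4


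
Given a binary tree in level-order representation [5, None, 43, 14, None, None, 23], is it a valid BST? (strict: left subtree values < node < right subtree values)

Level-order array: [5, None, 43, 14, None, None, 23]
Validate using subtree bounds (lo, hi): at each node, require lo < value < hi,
then recurse left with hi=value and right with lo=value.
Preorder trace (stopping at first violation):
  at node 5 with bounds (-inf, +inf): OK
  at node 43 with bounds (5, +inf): OK
  at node 14 with bounds (5, 43): OK
  at node 23 with bounds (14, 43): OK
No violation found at any node.
Result: Valid BST


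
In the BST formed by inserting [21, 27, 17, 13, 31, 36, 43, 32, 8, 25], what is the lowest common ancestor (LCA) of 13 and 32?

Tree insertion order: [21, 27, 17, 13, 31, 36, 43, 32, 8, 25]
Tree (level-order array): [21, 17, 27, 13, None, 25, 31, 8, None, None, None, None, 36, None, None, 32, 43]
In a BST, the LCA of p=13, q=32 is the first node v on the
root-to-leaf path with p <= v <= q (go left if both < v, right if both > v).
Walk from root:
  at 21: 13 <= 21 <= 32, this is the LCA
LCA = 21


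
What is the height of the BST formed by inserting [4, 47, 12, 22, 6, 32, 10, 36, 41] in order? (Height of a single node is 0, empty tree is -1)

Insertion order: [4, 47, 12, 22, 6, 32, 10, 36, 41]
Tree (level-order array): [4, None, 47, 12, None, 6, 22, None, 10, None, 32, None, None, None, 36, None, 41]
Compute height bottom-up (empty subtree = -1):
  height(10) = 1 + max(-1, -1) = 0
  height(6) = 1 + max(-1, 0) = 1
  height(41) = 1 + max(-1, -1) = 0
  height(36) = 1 + max(-1, 0) = 1
  height(32) = 1 + max(-1, 1) = 2
  height(22) = 1 + max(-1, 2) = 3
  height(12) = 1 + max(1, 3) = 4
  height(47) = 1 + max(4, -1) = 5
  height(4) = 1 + max(-1, 5) = 6
Height = 6


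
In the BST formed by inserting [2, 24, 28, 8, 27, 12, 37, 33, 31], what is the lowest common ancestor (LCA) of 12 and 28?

Tree insertion order: [2, 24, 28, 8, 27, 12, 37, 33, 31]
Tree (level-order array): [2, None, 24, 8, 28, None, 12, 27, 37, None, None, None, None, 33, None, 31]
In a BST, the LCA of p=12, q=28 is the first node v on the
root-to-leaf path with p <= v <= q (go left if both < v, right if both > v).
Walk from root:
  at 2: both 12 and 28 > 2, go right
  at 24: 12 <= 24 <= 28, this is the LCA
LCA = 24


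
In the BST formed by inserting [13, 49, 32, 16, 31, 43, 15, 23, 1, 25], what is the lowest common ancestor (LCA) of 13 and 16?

Tree insertion order: [13, 49, 32, 16, 31, 43, 15, 23, 1, 25]
Tree (level-order array): [13, 1, 49, None, None, 32, None, 16, 43, 15, 31, None, None, None, None, 23, None, None, 25]
In a BST, the LCA of p=13, q=16 is the first node v on the
root-to-leaf path with p <= v <= q (go left if both < v, right if both > v).
Walk from root:
  at 13: 13 <= 13 <= 16, this is the LCA
LCA = 13


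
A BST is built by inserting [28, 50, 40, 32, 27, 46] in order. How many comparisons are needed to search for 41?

Search path for 41: 28 -> 50 -> 40 -> 46
Found: False
Comparisons: 4


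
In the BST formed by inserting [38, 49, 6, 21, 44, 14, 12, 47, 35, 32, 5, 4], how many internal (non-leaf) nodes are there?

Tree built from: [38, 49, 6, 21, 44, 14, 12, 47, 35, 32, 5, 4]
Tree (level-order array): [38, 6, 49, 5, 21, 44, None, 4, None, 14, 35, None, 47, None, None, 12, None, 32]
Rule: An internal node has at least one child.
Per-node child counts:
  node 38: 2 child(ren)
  node 6: 2 child(ren)
  node 5: 1 child(ren)
  node 4: 0 child(ren)
  node 21: 2 child(ren)
  node 14: 1 child(ren)
  node 12: 0 child(ren)
  node 35: 1 child(ren)
  node 32: 0 child(ren)
  node 49: 1 child(ren)
  node 44: 1 child(ren)
  node 47: 0 child(ren)
Matching nodes: [38, 6, 5, 21, 14, 35, 49, 44]
Count of internal (non-leaf) nodes: 8


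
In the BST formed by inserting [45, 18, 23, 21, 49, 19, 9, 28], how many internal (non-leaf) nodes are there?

Tree built from: [45, 18, 23, 21, 49, 19, 9, 28]
Tree (level-order array): [45, 18, 49, 9, 23, None, None, None, None, 21, 28, 19]
Rule: An internal node has at least one child.
Per-node child counts:
  node 45: 2 child(ren)
  node 18: 2 child(ren)
  node 9: 0 child(ren)
  node 23: 2 child(ren)
  node 21: 1 child(ren)
  node 19: 0 child(ren)
  node 28: 0 child(ren)
  node 49: 0 child(ren)
Matching nodes: [45, 18, 23, 21]
Count of internal (non-leaf) nodes: 4


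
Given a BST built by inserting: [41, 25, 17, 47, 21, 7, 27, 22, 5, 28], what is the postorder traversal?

Tree insertion order: [41, 25, 17, 47, 21, 7, 27, 22, 5, 28]
Tree (level-order array): [41, 25, 47, 17, 27, None, None, 7, 21, None, 28, 5, None, None, 22]
Postorder traversal: [5, 7, 22, 21, 17, 28, 27, 25, 47, 41]


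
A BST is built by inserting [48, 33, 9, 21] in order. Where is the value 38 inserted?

Starting tree (level order): [48, 33, None, 9, None, None, 21]
Insertion path: 48 -> 33
Result: insert 38 as right child of 33
Final tree (level order): [48, 33, None, 9, 38, None, 21]


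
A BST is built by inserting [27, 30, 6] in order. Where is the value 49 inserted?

Starting tree (level order): [27, 6, 30]
Insertion path: 27 -> 30
Result: insert 49 as right child of 30
Final tree (level order): [27, 6, 30, None, None, None, 49]


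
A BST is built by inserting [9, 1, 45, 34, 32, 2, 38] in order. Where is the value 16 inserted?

Starting tree (level order): [9, 1, 45, None, 2, 34, None, None, None, 32, 38]
Insertion path: 9 -> 45 -> 34 -> 32
Result: insert 16 as left child of 32
Final tree (level order): [9, 1, 45, None, 2, 34, None, None, None, 32, 38, 16]


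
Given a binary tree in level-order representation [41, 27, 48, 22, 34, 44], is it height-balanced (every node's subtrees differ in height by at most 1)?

Tree (level-order array): [41, 27, 48, 22, 34, 44]
Definition: a tree is height-balanced if, at every node, |h(left) - h(right)| <= 1 (empty subtree has height -1).
Bottom-up per-node check:
  node 22: h_left=-1, h_right=-1, diff=0 [OK], height=0
  node 34: h_left=-1, h_right=-1, diff=0 [OK], height=0
  node 27: h_left=0, h_right=0, diff=0 [OK], height=1
  node 44: h_left=-1, h_right=-1, diff=0 [OK], height=0
  node 48: h_left=0, h_right=-1, diff=1 [OK], height=1
  node 41: h_left=1, h_right=1, diff=0 [OK], height=2
All nodes satisfy the balance condition.
Result: Balanced


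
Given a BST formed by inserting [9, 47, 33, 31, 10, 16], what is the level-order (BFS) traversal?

Tree insertion order: [9, 47, 33, 31, 10, 16]
Tree (level-order array): [9, None, 47, 33, None, 31, None, 10, None, None, 16]
BFS from the root, enqueuing left then right child of each popped node:
  queue [9] -> pop 9, enqueue [47], visited so far: [9]
  queue [47] -> pop 47, enqueue [33], visited so far: [9, 47]
  queue [33] -> pop 33, enqueue [31], visited so far: [9, 47, 33]
  queue [31] -> pop 31, enqueue [10], visited so far: [9, 47, 33, 31]
  queue [10] -> pop 10, enqueue [16], visited so far: [9, 47, 33, 31, 10]
  queue [16] -> pop 16, enqueue [none], visited so far: [9, 47, 33, 31, 10, 16]
Result: [9, 47, 33, 31, 10, 16]


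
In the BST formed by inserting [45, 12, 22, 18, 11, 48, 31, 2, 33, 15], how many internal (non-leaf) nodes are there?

Tree built from: [45, 12, 22, 18, 11, 48, 31, 2, 33, 15]
Tree (level-order array): [45, 12, 48, 11, 22, None, None, 2, None, 18, 31, None, None, 15, None, None, 33]
Rule: An internal node has at least one child.
Per-node child counts:
  node 45: 2 child(ren)
  node 12: 2 child(ren)
  node 11: 1 child(ren)
  node 2: 0 child(ren)
  node 22: 2 child(ren)
  node 18: 1 child(ren)
  node 15: 0 child(ren)
  node 31: 1 child(ren)
  node 33: 0 child(ren)
  node 48: 0 child(ren)
Matching nodes: [45, 12, 11, 22, 18, 31]
Count of internal (non-leaf) nodes: 6


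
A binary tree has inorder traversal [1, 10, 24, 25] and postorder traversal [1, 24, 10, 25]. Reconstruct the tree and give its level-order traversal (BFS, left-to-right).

Inorder:   [1, 10, 24, 25]
Postorder: [1, 24, 10, 25]
Algorithm: postorder visits root last, so walk postorder right-to-left;
each value is the root of the current inorder slice — split it at that
value, recurse on the right subtree first, then the left.
Recursive splits:
  root=25; inorder splits into left=[1, 10, 24], right=[]
  root=10; inorder splits into left=[1], right=[24]
  root=24; inorder splits into left=[], right=[]
  root=1; inorder splits into left=[], right=[]
Reconstructed level-order: [25, 10, 1, 24]


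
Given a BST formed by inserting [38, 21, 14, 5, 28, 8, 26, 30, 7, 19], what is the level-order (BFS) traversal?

Tree insertion order: [38, 21, 14, 5, 28, 8, 26, 30, 7, 19]
Tree (level-order array): [38, 21, None, 14, 28, 5, 19, 26, 30, None, 8, None, None, None, None, None, None, 7]
BFS from the root, enqueuing left then right child of each popped node:
  queue [38] -> pop 38, enqueue [21], visited so far: [38]
  queue [21] -> pop 21, enqueue [14, 28], visited so far: [38, 21]
  queue [14, 28] -> pop 14, enqueue [5, 19], visited so far: [38, 21, 14]
  queue [28, 5, 19] -> pop 28, enqueue [26, 30], visited so far: [38, 21, 14, 28]
  queue [5, 19, 26, 30] -> pop 5, enqueue [8], visited so far: [38, 21, 14, 28, 5]
  queue [19, 26, 30, 8] -> pop 19, enqueue [none], visited so far: [38, 21, 14, 28, 5, 19]
  queue [26, 30, 8] -> pop 26, enqueue [none], visited so far: [38, 21, 14, 28, 5, 19, 26]
  queue [30, 8] -> pop 30, enqueue [none], visited so far: [38, 21, 14, 28, 5, 19, 26, 30]
  queue [8] -> pop 8, enqueue [7], visited so far: [38, 21, 14, 28, 5, 19, 26, 30, 8]
  queue [7] -> pop 7, enqueue [none], visited so far: [38, 21, 14, 28, 5, 19, 26, 30, 8, 7]
Result: [38, 21, 14, 28, 5, 19, 26, 30, 8, 7]


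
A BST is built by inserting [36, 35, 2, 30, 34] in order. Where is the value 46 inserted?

Starting tree (level order): [36, 35, None, 2, None, None, 30, None, 34]
Insertion path: 36
Result: insert 46 as right child of 36
Final tree (level order): [36, 35, 46, 2, None, None, None, None, 30, None, 34]


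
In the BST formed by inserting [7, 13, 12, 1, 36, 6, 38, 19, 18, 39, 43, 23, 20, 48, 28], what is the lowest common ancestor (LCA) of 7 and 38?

Tree insertion order: [7, 13, 12, 1, 36, 6, 38, 19, 18, 39, 43, 23, 20, 48, 28]
Tree (level-order array): [7, 1, 13, None, 6, 12, 36, None, None, None, None, 19, 38, 18, 23, None, 39, None, None, 20, 28, None, 43, None, None, None, None, None, 48]
In a BST, the LCA of p=7, q=38 is the first node v on the
root-to-leaf path with p <= v <= q (go left if both < v, right if both > v).
Walk from root:
  at 7: 7 <= 7 <= 38, this is the LCA
LCA = 7


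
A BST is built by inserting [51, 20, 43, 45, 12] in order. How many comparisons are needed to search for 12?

Search path for 12: 51 -> 20 -> 12
Found: True
Comparisons: 3


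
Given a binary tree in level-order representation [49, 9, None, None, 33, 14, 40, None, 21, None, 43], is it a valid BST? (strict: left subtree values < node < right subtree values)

Level-order array: [49, 9, None, None, 33, 14, 40, None, 21, None, 43]
Validate using subtree bounds (lo, hi): at each node, require lo < value < hi,
then recurse left with hi=value and right with lo=value.
Preorder trace (stopping at first violation):
  at node 49 with bounds (-inf, +inf): OK
  at node 9 with bounds (-inf, 49): OK
  at node 33 with bounds (9, 49): OK
  at node 14 with bounds (9, 33): OK
  at node 21 with bounds (14, 33): OK
  at node 40 with bounds (33, 49): OK
  at node 43 with bounds (40, 49): OK
No violation found at any node.
Result: Valid BST


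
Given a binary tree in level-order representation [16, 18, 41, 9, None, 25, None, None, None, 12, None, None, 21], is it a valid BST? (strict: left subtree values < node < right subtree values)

Level-order array: [16, 18, 41, 9, None, 25, None, None, None, 12, None, None, 21]
Validate using subtree bounds (lo, hi): at each node, require lo < value < hi,
then recurse left with hi=value and right with lo=value.
Preorder trace (stopping at first violation):
  at node 16 with bounds (-inf, +inf): OK
  at node 18 with bounds (-inf, 16): VIOLATION
Node 18 violates its bound: not (-inf < 18 < 16).
Result: Not a valid BST


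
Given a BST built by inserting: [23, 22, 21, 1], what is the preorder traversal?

Tree insertion order: [23, 22, 21, 1]
Tree (level-order array): [23, 22, None, 21, None, 1]
Preorder traversal: [23, 22, 21, 1]


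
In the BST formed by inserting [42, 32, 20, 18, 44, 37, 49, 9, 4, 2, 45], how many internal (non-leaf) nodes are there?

Tree built from: [42, 32, 20, 18, 44, 37, 49, 9, 4, 2, 45]
Tree (level-order array): [42, 32, 44, 20, 37, None, 49, 18, None, None, None, 45, None, 9, None, None, None, 4, None, 2]
Rule: An internal node has at least one child.
Per-node child counts:
  node 42: 2 child(ren)
  node 32: 2 child(ren)
  node 20: 1 child(ren)
  node 18: 1 child(ren)
  node 9: 1 child(ren)
  node 4: 1 child(ren)
  node 2: 0 child(ren)
  node 37: 0 child(ren)
  node 44: 1 child(ren)
  node 49: 1 child(ren)
  node 45: 0 child(ren)
Matching nodes: [42, 32, 20, 18, 9, 4, 44, 49]
Count of internal (non-leaf) nodes: 8


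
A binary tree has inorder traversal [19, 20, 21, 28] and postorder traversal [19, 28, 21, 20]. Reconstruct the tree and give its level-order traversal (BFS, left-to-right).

Inorder:   [19, 20, 21, 28]
Postorder: [19, 28, 21, 20]
Algorithm: postorder visits root last, so walk postorder right-to-left;
each value is the root of the current inorder slice — split it at that
value, recurse on the right subtree first, then the left.
Recursive splits:
  root=20; inorder splits into left=[19], right=[21, 28]
  root=21; inorder splits into left=[], right=[28]
  root=28; inorder splits into left=[], right=[]
  root=19; inorder splits into left=[], right=[]
Reconstructed level-order: [20, 19, 21, 28]


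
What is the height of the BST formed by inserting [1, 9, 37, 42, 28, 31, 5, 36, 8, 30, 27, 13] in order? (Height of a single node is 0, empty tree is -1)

Insertion order: [1, 9, 37, 42, 28, 31, 5, 36, 8, 30, 27, 13]
Tree (level-order array): [1, None, 9, 5, 37, None, 8, 28, 42, None, None, 27, 31, None, None, 13, None, 30, 36]
Compute height bottom-up (empty subtree = -1):
  height(8) = 1 + max(-1, -1) = 0
  height(5) = 1 + max(-1, 0) = 1
  height(13) = 1 + max(-1, -1) = 0
  height(27) = 1 + max(0, -1) = 1
  height(30) = 1 + max(-1, -1) = 0
  height(36) = 1 + max(-1, -1) = 0
  height(31) = 1 + max(0, 0) = 1
  height(28) = 1 + max(1, 1) = 2
  height(42) = 1 + max(-1, -1) = 0
  height(37) = 1 + max(2, 0) = 3
  height(9) = 1 + max(1, 3) = 4
  height(1) = 1 + max(-1, 4) = 5
Height = 5


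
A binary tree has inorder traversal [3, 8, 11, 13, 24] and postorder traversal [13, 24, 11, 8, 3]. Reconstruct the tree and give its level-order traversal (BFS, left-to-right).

Inorder:   [3, 8, 11, 13, 24]
Postorder: [13, 24, 11, 8, 3]
Algorithm: postorder visits root last, so walk postorder right-to-left;
each value is the root of the current inorder slice — split it at that
value, recurse on the right subtree first, then the left.
Recursive splits:
  root=3; inorder splits into left=[], right=[8, 11, 13, 24]
  root=8; inorder splits into left=[], right=[11, 13, 24]
  root=11; inorder splits into left=[], right=[13, 24]
  root=24; inorder splits into left=[13], right=[]
  root=13; inorder splits into left=[], right=[]
Reconstructed level-order: [3, 8, 11, 24, 13]


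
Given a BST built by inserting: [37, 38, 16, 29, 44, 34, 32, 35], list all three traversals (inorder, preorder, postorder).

Tree insertion order: [37, 38, 16, 29, 44, 34, 32, 35]
Tree (level-order array): [37, 16, 38, None, 29, None, 44, None, 34, None, None, 32, 35]
Inorder (L, root, R): [16, 29, 32, 34, 35, 37, 38, 44]
Preorder (root, L, R): [37, 16, 29, 34, 32, 35, 38, 44]
Postorder (L, R, root): [32, 35, 34, 29, 16, 44, 38, 37]


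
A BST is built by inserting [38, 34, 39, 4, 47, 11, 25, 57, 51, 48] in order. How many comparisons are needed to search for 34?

Search path for 34: 38 -> 34
Found: True
Comparisons: 2


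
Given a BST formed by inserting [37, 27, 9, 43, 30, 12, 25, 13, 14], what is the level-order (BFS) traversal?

Tree insertion order: [37, 27, 9, 43, 30, 12, 25, 13, 14]
Tree (level-order array): [37, 27, 43, 9, 30, None, None, None, 12, None, None, None, 25, 13, None, None, 14]
BFS from the root, enqueuing left then right child of each popped node:
  queue [37] -> pop 37, enqueue [27, 43], visited so far: [37]
  queue [27, 43] -> pop 27, enqueue [9, 30], visited so far: [37, 27]
  queue [43, 9, 30] -> pop 43, enqueue [none], visited so far: [37, 27, 43]
  queue [9, 30] -> pop 9, enqueue [12], visited so far: [37, 27, 43, 9]
  queue [30, 12] -> pop 30, enqueue [none], visited so far: [37, 27, 43, 9, 30]
  queue [12] -> pop 12, enqueue [25], visited so far: [37, 27, 43, 9, 30, 12]
  queue [25] -> pop 25, enqueue [13], visited so far: [37, 27, 43, 9, 30, 12, 25]
  queue [13] -> pop 13, enqueue [14], visited so far: [37, 27, 43, 9, 30, 12, 25, 13]
  queue [14] -> pop 14, enqueue [none], visited so far: [37, 27, 43, 9, 30, 12, 25, 13, 14]
Result: [37, 27, 43, 9, 30, 12, 25, 13, 14]


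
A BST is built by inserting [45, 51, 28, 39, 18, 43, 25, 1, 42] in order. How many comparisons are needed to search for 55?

Search path for 55: 45 -> 51
Found: False
Comparisons: 2


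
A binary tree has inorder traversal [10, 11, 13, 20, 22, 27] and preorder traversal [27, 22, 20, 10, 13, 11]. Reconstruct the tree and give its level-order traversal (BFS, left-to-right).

Inorder:  [10, 11, 13, 20, 22, 27]
Preorder: [27, 22, 20, 10, 13, 11]
Algorithm: preorder visits root first, so consume preorder in order;
for each root, split the current inorder slice at that value into
left-subtree inorder and right-subtree inorder, then recurse.
Recursive splits:
  root=27; inorder splits into left=[10, 11, 13, 20, 22], right=[]
  root=22; inorder splits into left=[10, 11, 13, 20], right=[]
  root=20; inorder splits into left=[10, 11, 13], right=[]
  root=10; inorder splits into left=[], right=[11, 13]
  root=13; inorder splits into left=[11], right=[]
  root=11; inorder splits into left=[], right=[]
Reconstructed level-order: [27, 22, 20, 10, 13, 11]


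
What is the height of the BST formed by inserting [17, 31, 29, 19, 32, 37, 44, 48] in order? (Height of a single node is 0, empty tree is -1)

Insertion order: [17, 31, 29, 19, 32, 37, 44, 48]
Tree (level-order array): [17, None, 31, 29, 32, 19, None, None, 37, None, None, None, 44, None, 48]
Compute height bottom-up (empty subtree = -1):
  height(19) = 1 + max(-1, -1) = 0
  height(29) = 1 + max(0, -1) = 1
  height(48) = 1 + max(-1, -1) = 0
  height(44) = 1 + max(-1, 0) = 1
  height(37) = 1 + max(-1, 1) = 2
  height(32) = 1 + max(-1, 2) = 3
  height(31) = 1 + max(1, 3) = 4
  height(17) = 1 + max(-1, 4) = 5
Height = 5


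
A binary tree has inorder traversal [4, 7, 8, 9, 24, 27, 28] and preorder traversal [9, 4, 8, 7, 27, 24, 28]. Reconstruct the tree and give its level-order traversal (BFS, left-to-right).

Inorder:  [4, 7, 8, 9, 24, 27, 28]
Preorder: [9, 4, 8, 7, 27, 24, 28]
Algorithm: preorder visits root first, so consume preorder in order;
for each root, split the current inorder slice at that value into
left-subtree inorder and right-subtree inorder, then recurse.
Recursive splits:
  root=9; inorder splits into left=[4, 7, 8], right=[24, 27, 28]
  root=4; inorder splits into left=[], right=[7, 8]
  root=8; inorder splits into left=[7], right=[]
  root=7; inorder splits into left=[], right=[]
  root=27; inorder splits into left=[24], right=[28]
  root=24; inorder splits into left=[], right=[]
  root=28; inorder splits into left=[], right=[]
Reconstructed level-order: [9, 4, 27, 8, 24, 28, 7]


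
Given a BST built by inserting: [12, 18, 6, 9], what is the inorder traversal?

Tree insertion order: [12, 18, 6, 9]
Tree (level-order array): [12, 6, 18, None, 9]
Inorder traversal: [6, 9, 12, 18]


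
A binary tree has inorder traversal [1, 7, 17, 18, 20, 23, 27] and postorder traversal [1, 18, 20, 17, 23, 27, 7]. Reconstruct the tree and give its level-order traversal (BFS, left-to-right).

Inorder:   [1, 7, 17, 18, 20, 23, 27]
Postorder: [1, 18, 20, 17, 23, 27, 7]
Algorithm: postorder visits root last, so walk postorder right-to-left;
each value is the root of the current inorder slice — split it at that
value, recurse on the right subtree first, then the left.
Recursive splits:
  root=7; inorder splits into left=[1], right=[17, 18, 20, 23, 27]
  root=27; inorder splits into left=[17, 18, 20, 23], right=[]
  root=23; inorder splits into left=[17, 18, 20], right=[]
  root=17; inorder splits into left=[], right=[18, 20]
  root=20; inorder splits into left=[18], right=[]
  root=18; inorder splits into left=[], right=[]
  root=1; inorder splits into left=[], right=[]
Reconstructed level-order: [7, 1, 27, 23, 17, 20, 18]


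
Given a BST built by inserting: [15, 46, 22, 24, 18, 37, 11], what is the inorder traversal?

Tree insertion order: [15, 46, 22, 24, 18, 37, 11]
Tree (level-order array): [15, 11, 46, None, None, 22, None, 18, 24, None, None, None, 37]
Inorder traversal: [11, 15, 18, 22, 24, 37, 46]


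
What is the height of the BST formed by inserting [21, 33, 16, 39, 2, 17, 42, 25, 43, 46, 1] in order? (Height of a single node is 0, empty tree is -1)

Insertion order: [21, 33, 16, 39, 2, 17, 42, 25, 43, 46, 1]
Tree (level-order array): [21, 16, 33, 2, 17, 25, 39, 1, None, None, None, None, None, None, 42, None, None, None, 43, None, 46]
Compute height bottom-up (empty subtree = -1):
  height(1) = 1 + max(-1, -1) = 0
  height(2) = 1 + max(0, -1) = 1
  height(17) = 1 + max(-1, -1) = 0
  height(16) = 1 + max(1, 0) = 2
  height(25) = 1 + max(-1, -1) = 0
  height(46) = 1 + max(-1, -1) = 0
  height(43) = 1 + max(-1, 0) = 1
  height(42) = 1 + max(-1, 1) = 2
  height(39) = 1 + max(-1, 2) = 3
  height(33) = 1 + max(0, 3) = 4
  height(21) = 1 + max(2, 4) = 5
Height = 5


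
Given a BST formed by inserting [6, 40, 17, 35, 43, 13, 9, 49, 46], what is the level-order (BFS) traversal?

Tree insertion order: [6, 40, 17, 35, 43, 13, 9, 49, 46]
Tree (level-order array): [6, None, 40, 17, 43, 13, 35, None, 49, 9, None, None, None, 46]
BFS from the root, enqueuing left then right child of each popped node:
  queue [6] -> pop 6, enqueue [40], visited so far: [6]
  queue [40] -> pop 40, enqueue [17, 43], visited so far: [6, 40]
  queue [17, 43] -> pop 17, enqueue [13, 35], visited so far: [6, 40, 17]
  queue [43, 13, 35] -> pop 43, enqueue [49], visited so far: [6, 40, 17, 43]
  queue [13, 35, 49] -> pop 13, enqueue [9], visited so far: [6, 40, 17, 43, 13]
  queue [35, 49, 9] -> pop 35, enqueue [none], visited so far: [6, 40, 17, 43, 13, 35]
  queue [49, 9] -> pop 49, enqueue [46], visited so far: [6, 40, 17, 43, 13, 35, 49]
  queue [9, 46] -> pop 9, enqueue [none], visited so far: [6, 40, 17, 43, 13, 35, 49, 9]
  queue [46] -> pop 46, enqueue [none], visited so far: [6, 40, 17, 43, 13, 35, 49, 9, 46]
Result: [6, 40, 17, 43, 13, 35, 49, 9, 46]
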